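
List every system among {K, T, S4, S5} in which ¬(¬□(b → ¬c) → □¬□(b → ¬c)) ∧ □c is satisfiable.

S4-tableau for the formula:
1. ¬(¬□(b → ¬c) → □¬□(b → ¬c)) ∧ □c, w0
2. ¬(¬□(b → ¬c) → □¬□(b → ¬c)), w0
3. □c, w0
4. ¬□(b → ¬c), w0
5. ¬□¬□(b → ¬c), w0
6. c, w0
7. ¬(b → ¬c), w1
8. b, w1
9. c, w1
10. □(b → ¬c), w2
11. c, w2
12. b → ¬c, w2
13. ¬b, w2
Accessibility: w0Rw0, w0Rw1, w0Rw2, w1Rw1, w2Rw2
Complete open branch: satisfiable in S4, hence also in K, T (this S4-model is also a K-model and a T-model).
S5-tableau for the formula:
1. ¬(¬□(b → ¬c) → □¬□(b → ¬c)) ∧ □c, w0
2. ¬(¬□(b → ¬c) → □¬□(b → ¬c)), w0
3. □c, w0
4. ¬□(b → ¬c), w0
5. ¬□¬□(b → ¬c), w0
6. c, w0
7. ¬(b → ¬c), w1
8. b, w1
9. c, w1
10. □(b → ¬c), w2
11. c, w2
12. b → ¬c, w0
13. b → ¬c, w1
14. b → ¬c, w2
15. ¬b, w0
16. ¬c, w1
Accessibility: w0Rw0, w0Rw1, w0Rw2, w1Rw0, w1Rw1, w1Rw2, w2Rw0, w2Rw1, w2Rw2
Branch closes: c and ¬c both at w1.
Every branch closes (one shown): unsatisfiable in S5.

K, T, S4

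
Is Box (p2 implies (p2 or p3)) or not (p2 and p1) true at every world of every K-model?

Tableau for the negation not (Box (p2 implies (p2 or p3)) or not (p2 and p1)):
1. not (Box (p2 implies (p2 or p3)) or not (p2 and p1)), u
2. not Box (p2 implies (p2 or p3)), u
3. p2 and p1, u
4. p2, u
5. p1, u
6. not (p2 implies (p2 or p3)), v
7. p2, v
8. not (p2 or p3), v
9. not p2, v
10. not p3, v
Accessibility: uRv
Branch closes: p2 and not p2 both at v.
Every branch of the negation's tableau closes; the branch above is one of them.

Valid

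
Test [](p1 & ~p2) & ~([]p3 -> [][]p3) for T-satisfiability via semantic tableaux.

1. [](p1 & ~p2) & ~([]p3 -> [][]p3), u
2. [](p1 & ~p2), u
3. ~([]p3 -> [][]p3), u
4. []p3, u
5. ~[][]p3, u
6. p1 & ~p2, u
7. p1, u
8. ~p2, u
9. p3, u
10. ~[]p3, v
11. p1 & ~p2, v
12. p1, v
13. ~p2, v
14. p3, v
15. ~p3, w
Accessibility: uRu, uRv, vRv, vRw, wRw

Yes, satisfiable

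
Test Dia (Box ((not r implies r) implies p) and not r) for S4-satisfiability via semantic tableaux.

1. Dia (Box ((not r implies r) implies p) and not r), u
2. Box ((not r implies r) implies p) and not r, v
3. Box ((not r implies r) implies p), v
4. not r, v
5. (not r implies r) implies p, v
6. p, v
Accessibility: uRu, uRv, vRv

Satisfiable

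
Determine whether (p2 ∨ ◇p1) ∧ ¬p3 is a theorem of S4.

No, not valid

Tableau for the negation ¬((p2 ∨ ◇p1) ∧ ¬p3):
1. ¬((p2 ∨ ◇p1) ∧ ¬p3), u
2. p3, u
Accessibility: uRu
The negation has an open branch (countermodel exists).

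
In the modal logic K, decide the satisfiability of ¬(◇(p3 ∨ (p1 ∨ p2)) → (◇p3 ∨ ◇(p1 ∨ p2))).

1. ¬(◇(p3 ∨ (p1 ∨ p2)) → (◇p3 ∨ ◇(p1 ∨ p2))), w0
2. ◇(p3 ∨ (p1 ∨ p2)), w0
3. ¬(◇p3 ∨ ◇(p1 ∨ p2)), w0
4. ¬◇p3, w0
5. ¬◇(p1 ∨ p2), w0
6. p3 ∨ (p1 ∨ p2), w1
7. ¬p3, w1
8. ¬(p1 ∨ p2), w1
9. ¬p1, w1
10. ¬p2, w1
11. p1 ∨ p2, w1
12. p2, w1
Accessibility: w0Rw1
Branch closes: p2 and ¬p2 both at w1.
All branches of the tableau close; one closing branch shown above.

No, unsatisfiable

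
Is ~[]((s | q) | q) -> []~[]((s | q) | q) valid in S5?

Valid

Tableau for the negation ~(~[]((s | q) | q) -> []~[]((s | q) | q)):
1. ~(~[]((s | q) | q) -> []~[]((s | q) | q)), u
2. ~[]((s | q) | q), u
3. ~[]~[]((s | q) | q), u
4. ~((s | q) | q), v
5. ~(s | q), v
6. ~q, v
7. ~s, v
8. []((s | q) | q), w
9. (s | q) | q, u
10. (s | q) | q, v
11. (s | q) | q, w
12. s | q, u
13. s | q, v
14. q, w
15. q, u
16. q, v
Accessibility: uRu, uRv, uRw, vRu, vRv, vRw, wRu, wRv, wRw
Branch closes: q and ~q both at v.
Every branch of the negation's tableau closes; the branch above is one of them.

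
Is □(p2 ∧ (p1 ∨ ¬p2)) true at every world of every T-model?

Invalid (countermodel exists)

Tableau for the negation ¬□(p2 ∧ (p1 ∨ ¬p2)):
1. ¬□(p2 ∧ (p1 ∨ ¬p2)), 0
2. ¬(p2 ∧ (p1 ∨ ¬p2)), 1
3. ¬(p1 ∨ ¬p2), 1
4. ¬p1, 1
5. p2, 1
Accessibility: 0R0, 0R1, 1R1
The negation has an open branch (countermodel exists).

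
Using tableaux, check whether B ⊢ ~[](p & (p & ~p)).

Tableau for the negation [](p & (p & ~p)):
1. [](p & (p & ~p)), u
2. p & (p & ~p), u   [[]-rule on 1 via uRu]
3. p, u   [&-rule on 2]
4. p & ~p, u   [&-rule on 2]
5. ~p, u   [&-rule on 4]
Accessibility: uRu
Branch closes: p and ~p both at u.
All branches of the negation close; one closing branch shown above.

Valid in B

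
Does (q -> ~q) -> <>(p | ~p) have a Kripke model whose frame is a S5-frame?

1. (q -> ~q) -> <>(p | ~p), w0
2. <>(p | ~p), w0   [->-rule on 1 (branches; this branch)]
3. p | ~p, w1   [<>-rule on 2: fresh world w1, w0Rw1]
4. ~p, w1   [|-rule on 3 (branches; this branch)]
Accessibility: w0Rw0, w0Rw1, w1Rw0, w1Rw1

Satisfiable (open branch found)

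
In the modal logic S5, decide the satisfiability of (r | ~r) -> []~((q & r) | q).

1. (r | ~r) -> []~((q & r) | q), 0
2. []~((q & r) | q), 0   [->-rule on 1 (branches; this branch)]
3. ~((q & r) | q), 0   [[]-rule on 2 via 0R0]
4. ~(q & r), 0   [~|-rule on 3]
5. ~q, 0   [~|-rule on 3]
6. ~r, 0   [~&-rule on 4 (branches; this branch)]
Accessibility: 0R0

Satisfiable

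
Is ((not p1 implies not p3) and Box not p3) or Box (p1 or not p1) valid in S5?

Yes, valid

Tableau for the negation not (((not p1 implies not p3) and Box not p3) or Box (p1 or not p1)):
1. not (((not p1 implies not p3) and Box not p3) or Box (p1 or not p1)), 0
2. not ((not p1 implies not p3) and Box not p3), 0
3. not Box (p1 or not p1), 0
4. not (not p1 implies not p3), 0
5. not p1, 0
6. p3, 0
7. not (p1 or not p1), 1
8. not p1, 1
9. p1, 1
Accessibility: 0R0, 0R1, 1R0, 1R1
Branch closes: p1 and not p1 both at 1.
Every branch of the negation's tableau closes; the branch above is one of them.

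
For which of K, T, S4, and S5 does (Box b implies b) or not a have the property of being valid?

T, S4, S5

K-tableau for the negation not ((Box b implies b) or not a):
1. not ((Box b implies b) or not a), w0
2. not (Box b implies b), w0   [neg-or-rule on 1]
3. a, w0   [neg-or-rule on 1]
4. Box b, w0   [neg-implies-rule on 2]
5. not b, w0   [neg-implies-rule on 2]
Complete open branch: countermodel on a K-frame, so not valid in K.
T-tableau for the negation not ((Box b implies b) or not a):
1. not ((Box b implies b) or not a), w0
2. not (Box b implies b), w0   [neg-or-rule on 1]
3. a, w0   [neg-or-rule on 1]
4. Box b, w0   [neg-implies-rule on 2]
5. not b, w0   [neg-implies-rule on 2]
6. b, w0   [Box-rule on 4 via w0Rw0]
Accessibility: w0Rw0
Branch closes: b and not b both at w0.
Every branch closes (one shown): valid in T, hence also in S4, S5 (every theorem of T is a theorem of S4 and S5).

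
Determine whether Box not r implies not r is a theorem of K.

Tableau for the negation not (Box not r implies not r):
1. not (Box not r implies not r), w0
2. Box not r, w0
3. r, w0
The negation has an open branch (countermodel exists).

Not valid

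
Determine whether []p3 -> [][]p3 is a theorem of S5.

Tableau for the negation ~([]p3 -> [][]p3):
1. ~([]p3 -> [][]p3), w0
2. []p3, w0
3. ~[][]p3, w0
4. p3, w0
5. ~[]p3, w1
6. p3, w1
7. ~p3, w2
8. p3, w2
Accessibility: w0Rw0, w0Rw1, w0Rw2, w1Rw0, w1Rw1, w1Rw2, w2Rw0, w2Rw1, w2Rw2
Branch closes: p3 and ~p3 both at w2.
All branches of the negation close; one closing branch shown above.

Yes, valid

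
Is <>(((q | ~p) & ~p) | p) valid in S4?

Tableau for the negation ~<>(((q | ~p) & ~p) | p):
1. ~<>(((q | ~p) & ~p) | p), w0
2. ~(((q | ~p) & ~p) | p), w0
3. ~((q | ~p) & ~p), w0
4. ~p, w0
5. ~(q | ~p), w0
6. ~q, w0
7. p, w0
Accessibility: w0Rw0
Branch closes: p and ~p both at w0.
Every branch of the negation's tableau closes; the branch above is one of them.

Yes, valid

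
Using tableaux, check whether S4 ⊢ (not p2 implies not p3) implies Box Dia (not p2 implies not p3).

Tableau for the negation not ((not p2 implies not p3) implies Box Dia (not p2 implies not p3)):
1. not ((not p2 implies not p3) implies Box Dia (not p2 implies not p3)), 0
2. not p2 implies not p3, 0   [neg-implies-rule on 1]
3. not Box Dia (not p2 implies not p3), 0   [neg-implies-rule on 1]
4. not p3, 0   [implies-rule on 2 (branches; this branch)]
5. not Dia (not p2 implies not p3), 1   [neg-Box-rule on 3: fresh world 1, 0R1]
6. not (not p2 implies not p3), 1   [neg-Dia-rule on 5 via 1R1]
7. not p2, 1   [neg-implies-rule on 6]
8. p3, 1   [neg-implies-rule on 6]
Accessibility: 0R0, 0R1, 1R1
The negation has an open branch (countermodel exists).

No, not valid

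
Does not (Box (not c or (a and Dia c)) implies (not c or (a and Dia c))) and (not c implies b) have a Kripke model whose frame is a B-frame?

1. not (Box (not c or (a and Dia c)) implies (not c or (a and Dia c))) and (not c implies b), 0
2. not (Box (not c or (a and Dia c)) implies (not c or (a and Dia c))), 0
3. not c implies b, 0
4. Box (not c or (a and Dia c)), 0
5. not (not c or (a and Dia c)), 0
6. c, 0
7. not (a and Dia c), 0
8. not c or (a and Dia c), 0
9. b, 0
10. not a, 0
11. a and Dia c, 0
12. a, 0
13. Dia c, 0
Accessibility: 0R0
Branch closes: a and not a both at 0.
Every branch closes; the branch above is one of them.

Unsatisfiable (every branch closes)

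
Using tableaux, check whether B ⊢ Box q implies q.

Valid

Tableau for the negation not (Box q implies q):
1. not (Box q implies q), 0
2. Box q, 0   [neg-implies-rule on 1]
3. not q, 0   [neg-implies-rule on 1]
4. q, 0   [Box-rule on 2 via 0R0]
Accessibility: 0R0
Branch closes: q and not q both at 0.
All branches of the negation close; one closing branch shown above.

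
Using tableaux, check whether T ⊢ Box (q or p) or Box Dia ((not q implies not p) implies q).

Tableau for the negation not (Box (q or p) or Box Dia ((not q implies not p) implies q)):
1. not (Box (q or p) or Box Dia ((not q implies not p) implies q)), 0
2. not Box (q or p), 0
3. not Box Dia ((not q implies not p) implies q), 0
4. not (q or p), 1
5. not q, 1
6. not p, 1
7. not Dia ((not q implies not p) implies q), 2
8. not ((not q implies not p) implies q), 2
9. not q implies not p, 2
10. not q, 2
11. not p, 2
Accessibility: 0R0, 0R1, 0R2, 1R1, 2R2
The negation has an open branch (countermodel exists).

No, not valid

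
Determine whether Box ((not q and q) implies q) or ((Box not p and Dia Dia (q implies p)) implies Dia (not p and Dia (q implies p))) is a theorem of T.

Tableau for the negation not (Box ((not q and q) implies q) or ((Box not p and Dia Dia (q implies p)) implies Dia (not p and Dia (q implies p)))):
1. not (Box ((not q and q) implies q) or ((Box not p and Dia Dia (q implies p)) implies Dia (not p and Dia (q implies p)))), u
2. not Box ((not q and q) implies q), u   [neg-or-rule on 1]
3. not ((Box not p and Dia Dia (q implies p)) implies Dia (not p and Dia (q implies p))), u   [neg-or-rule on 1]
4. Box not p and Dia Dia (q implies p), u   [neg-implies-rule on 3]
5. not Dia (not p and Dia (q implies p)), u   [neg-implies-rule on 3]
6. Box not p, u   [and-rule on 4]
7. Dia Dia (q implies p), u   [and-rule on 4]
8. not (not p and Dia (q implies p)), u   [neg-Dia-rule on 5 via uRu]
9. not p, u   [Box-rule on 6 via uRu]
10. not Dia (q implies p), u   [neg-and-rule on 8 (branches; this branch)]
11. not (q implies p), u   [neg-Dia-rule on 10 via uRu]
12. q, u   [neg-implies-rule on 11]
13. not ((not q and q) implies q), v   [neg-Box-rule on 2: fresh world v, uRv]
14. not q and q, v   [neg-implies-rule on 13]
15. not q, v   [neg-implies-rule on 13]
16. q, v   [and-rule on 14]
Accessibility: uRu, uRv, vRv
Branch closes: q and not q both at v.
Every branch of the negation's tableau closes; the branch above is one of them.

Valid in T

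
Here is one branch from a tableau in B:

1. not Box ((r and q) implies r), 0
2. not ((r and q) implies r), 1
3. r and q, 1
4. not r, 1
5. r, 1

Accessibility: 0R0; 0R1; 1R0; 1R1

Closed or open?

Both r and not r appear at 1.

Closed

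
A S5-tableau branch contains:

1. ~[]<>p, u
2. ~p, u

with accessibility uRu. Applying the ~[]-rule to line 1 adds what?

a fresh world v with uRv, and ~<>p at v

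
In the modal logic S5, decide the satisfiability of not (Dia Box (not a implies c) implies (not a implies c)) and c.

Unsatisfiable

1. not (Dia Box (not a implies c) implies (not a implies c)) and c, u
2. not (Dia Box (not a implies c) implies (not a implies c)), u   [and-rule on 1]
3. c, u   [and-rule on 1]
4. Dia Box (not a implies c), u   [neg-implies-rule on 2]
5. not (not a implies c), u   [neg-implies-rule on 2]
6. not a, u   [neg-implies-rule on 5]
7. not c, u   [neg-implies-rule on 5]
Accessibility: uRu
Branch closes: c and not c both at u.
Every branch closes; the branch above is one of them.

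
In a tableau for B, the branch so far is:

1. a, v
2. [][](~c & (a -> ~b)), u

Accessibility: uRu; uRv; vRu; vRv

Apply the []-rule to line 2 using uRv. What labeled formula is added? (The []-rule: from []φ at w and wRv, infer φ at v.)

[](~c & (a -> ~b)), v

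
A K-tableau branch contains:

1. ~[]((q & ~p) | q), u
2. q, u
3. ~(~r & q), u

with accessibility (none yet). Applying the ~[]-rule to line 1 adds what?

a fresh world v with uRv, and ~((q & ~p) | q) at v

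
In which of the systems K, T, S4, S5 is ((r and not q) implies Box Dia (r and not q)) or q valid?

S4-tableau for the negation not (((r and not q) implies Box Dia (r and not q)) or q):
1. not (((r and not q) implies Box Dia (r and not q)) or q), 0
2. not ((r and not q) implies Box Dia (r and not q)), 0
3. not q, 0
4. r and not q, 0
5. not Box Dia (r and not q), 0
6. r, 0
7. not Dia (r and not q), 1
8. not (r and not q), 1
9. q, 1
Accessibility: 0R0, 0R1, 1R1
Complete open branch: countermodel on an S4-frame, so not valid in S4, nor in K, T (the same frame is also a K-frame and a T-frame).
S5-tableau for the negation not (((r and not q) implies Box Dia (r and not q)) or q):
1. not (((r and not q) implies Box Dia (r and not q)) or q), 0
2. not ((r and not q) implies Box Dia (r and not q)), 0
3. not q, 0
4. r and not q, 0
5. not Box Dia (r and not q), 0
6. r, 0
7. not Dia (r and not q), 1
8. not (r and not q), 0
9. not (r and not q), 1
10. q, 0
Accessibility: 0R0, 0R1, 1R0, 1R1
Branch closes: q and not q both at 0.
Every branch closes (one shown): valid in S5.

S5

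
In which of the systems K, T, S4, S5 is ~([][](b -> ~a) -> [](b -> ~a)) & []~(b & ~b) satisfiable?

K

T-tableau for the formula:
1. ~([][](b -> ~a) -> [](b -> ~a)) & []~(b & ~b), w0
2. ~([][](b -> ~a) -> [](b -> ~a)), w0
3. []~(b & ~b), w0
4. [][](b -> ~a), w0
5. ~[](b -> ~a), w0
6. ~(b & ~b), w0
7. [](b -> ~a), w0
8. b -> ~a, w0
9. b, w0
10. ~a, w0
11. ~(b -> ~a), w1
12. b, w1
13. a, w1
14. ~(b & ~b), w1
15. [](b -> ~a), w1
16. b -> ~a, w1
17. ~a, w1
Accessibility: w0Rw0, w0Rw1, w1Rw1
Branch closes: a and ~a both at w1.
Every branch closes (one shown): unsatisfiable in T, hence also in S4, S5 (every S4/S5-frame is a T-frame).
K-tableau for the formula:
1. ~([][](b -> ~a) -> [](b -> ~a)) & []~(b & ~b), w0
2. ~([][](b -> ~a) -> [](b -> ~a)), w0
3. []~(b & ~b), w0
4. [][](b -> ~a), w0
5. ~[](b -> ~a), w0
6. ~(b -> ~a), w1
7. b, w1
8. a, w1
9. ~(b & ~b), w1
10. [](b -> ~a), w1
Accessibility: w0Rw1
Complete open branch: satisfiable in K.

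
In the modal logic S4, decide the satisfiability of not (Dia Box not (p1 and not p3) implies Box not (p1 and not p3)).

Satisfiable

1. not (Dia Box not (p1 and not p3) implies Box not (p1 and not p3)), w0
2. Dia Box not (p1 and not p3), w0
3. not Box not (p1 and not p3), w0
4. Box not (p1 and not p3), w1
5. not (p1 and not p3), w1
6. p3, w1
7. p1 and not p3, w2
8. p1, w2
9. not p3, w2
Accessibility: w0Rw0, w0Rw1, w0Rw2, w1Rw1, w2Rw2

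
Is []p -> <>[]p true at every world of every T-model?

Tableau for the negation ~([]p -> <>[]p):
1. ~([]p -> <>[]p), u
2. []p, u
3. ~<>[]p, u
4. p, u
5. ~[]p, u
6. ~p, v
7. p, v
Accessibility: uRu, uRv, vRv
Branch closes: p and ~p both at v.
All branches of the negation close; one closing branch shown above.

Valid in T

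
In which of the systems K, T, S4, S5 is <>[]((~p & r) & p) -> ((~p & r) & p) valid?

T, S4, S5

T-tableau for the negation ~(<>[]((~p & r) & p) -> ((~p & r) & p)):
1. ~(<>[]((~p & r) & p) -> ((~p & r) & p)), w0
2. <>[]((~p & r) & p), w0
3. ~((~p & r) & p), w0
4. ~(~p & r), w0
5. ~r, w0
6. []((~p & r) & p), w1
7. (~p & r) & p, w1
8. ~p & r, w1
9. p, w1
10. ~p, w1
11. r, w1
Accessibility: w0Rw0, w0Rw1, w1Rw1
Branch closes: p and ~p both at w1.
Every branch closes (one shown): valid in T, hence also in S4, S5 (every theorem of T is a theorem of S4 and S5).
K-tableau for the negation ~(<>[]((~p & r) & p) -> ((~p & r) & p)):
1. ~(<>[]((~p & r) & p) -> ((~p & r) & p)), w0
2. <>[]((~p & r) & p), w0
3. ~((~p & r) & p), w0
4. ~p, w0
5. []((~p & r) & p), w1
Accessibility: w0Rw1
Complete open branch: countermodel on a K-frame, so not valid in K.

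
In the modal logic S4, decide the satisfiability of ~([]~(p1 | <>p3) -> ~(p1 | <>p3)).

1. ~([]~(p1 | <>p3) -> ~(p1 | <>p3)), u
2. []~(p1 | <>p3), u   [~->-rule on 1]
3. p1 | <>p3, u   [~->-rule on 1]
4. ~(p1 | <>p3), u   [[]-rule on 2 via uRu]
5. ~p1, u   [~|-rule on 4]
6. ~<>p3, u   [~|-rule on 4]
7. ~p3, u   [~<>-rule on 6 via uRu]
8. <>p3, u   [|-rule on 3 (branches; this branch)]
9. p3, v   [<>-rule on 8: fresh world v, uRv]
10. ~(p1 | <>p3), v   [[]-rule on 2 via uRv]
11. ~p1, v   [~|-rule on 10]
12. ~<>p3, v   [~|-rule on 10]
13. ~p3, v   [~<>-rule on 6 via uRv]
Accessibility: uRu, uRv, vRv
Branch closes: p3 and ~p3 both at v.
(One branch shown.) All branches close.

No, unsatisfiable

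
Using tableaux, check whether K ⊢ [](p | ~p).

Tableau for the negation ~[](p | ~p):
1. ~[](p | ~p), w0
2. ~(p | ~p), w1
3. ~p, w1
4. p, w1
Accessibility: w0Rw1
Branch closes: p and ~p both at w1.
All branches of the negation close; one closing branch shown above.

Yes, valid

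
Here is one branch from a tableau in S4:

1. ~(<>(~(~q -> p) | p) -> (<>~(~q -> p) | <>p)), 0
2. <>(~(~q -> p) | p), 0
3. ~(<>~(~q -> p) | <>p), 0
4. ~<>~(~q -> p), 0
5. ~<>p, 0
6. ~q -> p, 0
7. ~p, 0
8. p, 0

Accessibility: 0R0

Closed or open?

Yes, closed

Both p and ~p appear at 0.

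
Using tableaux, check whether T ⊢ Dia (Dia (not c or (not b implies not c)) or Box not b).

Tableau for the negation not Dia (Dia (not c or (not b implies not c)) or Box not b):
1. not Dia (Dia (not c or (not b implies not c)) or Box not b), u
2. not (Dia (not c or (not b implies not c)) or Box not b), u
3. not Dia (not c or (not b implies not c)), u
4. not Box not b, u
5. not (not c or (not b implies not c)), u
6. c, u
7. not (not b implies not c), u
8. not b, u
9. b, v
10. not (Dia (not c or (not b implies not c)) or Box not b), v
11. not Dia (not c or (not b implies not c)), v
12. not Box not b, v
13. not (not c or (not b implies not c)), v
14. c, v
15. not (not b implies not c), v
16. not b, v
Accessibility: uRu, uRv, vRv
Branch closes: b and not b both at v.
All branches of the negation close; one closing branch shown above.

Valid in T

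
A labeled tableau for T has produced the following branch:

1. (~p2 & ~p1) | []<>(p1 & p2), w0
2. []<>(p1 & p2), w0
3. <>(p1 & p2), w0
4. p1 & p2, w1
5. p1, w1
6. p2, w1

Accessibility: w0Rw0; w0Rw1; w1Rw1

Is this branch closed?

Not closed

No world carries both an atom and its negation.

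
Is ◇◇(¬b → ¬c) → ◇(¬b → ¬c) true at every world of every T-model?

Tableau for the negation ¬(◇◇(¬b → ¬c) → ◇(¬b → ¬c)):
1. ¬(◇◇(¬b → ¬c) → ◇(¬b → ¬c)), u
2. ◇◇(¬b → ¬c), u   [¬→-rule on 1]
3. ¬◇(¬b → ¬c), u   [¬→-rule on 1]
4. ¬(¬b → ¬c), u   [¬◇-rule on 3 via uRu]
5. ¬b, u   [¬→-rule on 4]
6. c, u   [¬→-rule on 4]
7. ◇(¬b → ¬c), v   [◇-rule on 2: fresh world v, uRv]
8. ¬(¬b → ¬c), v   [¬◇-rule on 3 via uRv]
9. ¬b, v   [¬→-rule on 8]
10. c, v   [¬→-rule on 8]
11. ¬b → ¬c, w   [◇-rule on 7: fresh world w, vRw]
12. ¬c, w   [→-rule on 11 (branches; this branch)]
Accessibility: uRu, uRv, vRv, vRw, wRw
The negation has an open branch (countermodel exists).

Not valid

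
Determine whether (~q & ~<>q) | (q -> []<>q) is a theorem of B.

Valid

Tableau for the negation ~((~q & ~<>q) | (q -> []<>q)):
1. ~((~q & ~<>q) | (q -> []<>q)), u
2. ~(~q & ~<>q), u
3. ~(q -> []<>q), u
4. q, u
5. ~[]<>q, u
6. <>q, u
7. ~<>q, v
8. ~q, u
Accessibility: uRu, uRv, vRu, vRv
Branch closes: q and ~q both at u.
All branches of the negation close; one closing branch shown above.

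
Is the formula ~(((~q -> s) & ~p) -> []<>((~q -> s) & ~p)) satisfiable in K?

Satisfiable (open branch found)

1. ~(((~q -> s) & ~p) -> []<>((~q -> s) & ~p)), u
2. (~q -> s) & ~p, u
3. ~[]<>((~q -> s) & ~p), u
4. ~q -> s, u
5. ~p, u
6. s, u
7. ~<>((~q -> s) & ~p), v
Accessibility: uRv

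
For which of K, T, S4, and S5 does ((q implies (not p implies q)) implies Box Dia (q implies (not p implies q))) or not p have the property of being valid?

T, S4, S5

T-tableau for the negation not (((q implies (not p implies q)) implies Box Dia (q implies (not p implies q))) or not p):
1. not (((q implies (not p implies q)) implies Box Dia (q implies (not p implies q))) or not p), u
2. not ((q implies (not p implies q)) implies Box Dia (q implies (not p implies q))), u   [neg-or-rule on 1]
3. p, u   [neg-or-rule on 1]
4. q implies (not p implies q), u   [neg-implies-rule on 2]
5. not Box Dia (q implies (not p implies q)), u   [neg-implies-rule on 2]
6. not p implies q, u   [implies-rule on 4 (branches; this branch)]
7. q, u   [implies-rule on 6 (branches; this branch)]
8. not Dia (q implies (not p implies q)), v   [neg-Box-rule on 5: fresh world v, uRv]
9. not (q implies (not p implies q)), v   [neg-Dia-rule on 8 via vRv]
10. q, v   [neg-implies-rule on 9]
11. not (not p implies q), v   [neg-implies-rule on 9]
12. not p, v   [neg-implies-rule on 11]
13. not q, v   [neg-implies-rule on 11]
Accessibility: uRu, uRv, vRv
Branch closes: q and not q both at v.
Every branch closes (one shown): valid in T, hence also in S4, S5 (every theorem of T is a theorem of S4 and S5).
K-tableau for the negation not (((q implies (not p implies q)) implies Box Dia (q implies (not p implies q))) or not p):
1. not (((q implies (not p implies q)) implies Box Dia (q implies (not p implies q))) or not p), u
2. not ((q implies (not p implies q)) implies Box Dia (q implies (not p implies q))), u   [neg-or-rule on 1]
3. p, u   [neg-or-rule on 1]
4. q implies (not p implies q), u   [neg-implies-rule on 2]
5. not Box Dia (q implies (not p implies q)), u   [neg-implies-rule on 2]
6. not p implies q, u   [implies-rule on 4 (branches; this branch)]
7. q, u   [implies-rule on 6 (branches; this branch)]
8. not Dia (q implies (not p implies q)), v   [neg-Box-rule on 5: fresh world v, uRv]
Accessibility: uRv
Complete open branch: countermodel on a K-frame, so not valid in K.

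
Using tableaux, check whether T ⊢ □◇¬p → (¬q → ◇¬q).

Valid in T

Tableau for the negation ¬(□◇¬p → (¬q → ◇¬q)):
1. ¬(□◇¬p → (¬q → ◇¬q)), w0
2. □◇¬p, w0   [¬→-rule on 1]
3. ¬(¬q → ◇¬q), w0   [¬→-rule on 1]
4. ¬q, w0   [¬→-rule on 3]
5. ¬◇¬q, w0   [¬→-rule on 3]
6. ◇¬p, w0   [□-rule on 2 via w0Rw0]
7. q, w0   [¬◇-rule on 5 via w0Rw0]
Accessibility: w0Rw0
Branch closes: q and ¬q both at w0.
Every branch of the negation's tableau closes; the branch above is one of them.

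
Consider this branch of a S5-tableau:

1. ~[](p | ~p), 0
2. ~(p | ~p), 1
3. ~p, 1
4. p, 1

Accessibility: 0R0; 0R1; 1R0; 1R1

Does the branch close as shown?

Closed

Both p and ~p appear at 1.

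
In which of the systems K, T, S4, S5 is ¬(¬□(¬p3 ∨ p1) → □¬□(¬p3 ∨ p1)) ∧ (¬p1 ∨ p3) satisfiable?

S5-tableau for the formula:
1. ¬(¬□(¬p3 ∨ p1) → □¬□(¬p3 ∨ p1)) ∧ (¬p1 ∨ p3), 0
2. ¬(¬□(¬p3 ∨ p1) → □¬□(¬p3 ∨ p1)), 0   [∧-rule on 1]
3. ¬p1 ∨ p3, 0   [∧-rule on 1]
4. ¬□(¬p3 ∨ p1), 0   [¬→-rule on 2]
5. ¬□¬□(¬p3 ∨ p1), 0   [¬→-rule on 2]
6. p3, 0   [∨-rule on 3 (branches; this branch)]
7. ¬(¬p3 ∨ p1), 1   [¬□-rule on 4: fresh world 1, 0R1]
8. p3, 1   [¬∨-rule on 7]
9. ¬p1, 1   [¬∨-rule on 7]
10. □(¬p3 ∨ p1), 2   [¬□-rule on 5: fresh world 2, 0R2]
11. ¬p3 ∨ p1, 0   [□-rule on 10 via 2R0]
12. ¬p3 ∨ p1, 1   [□-rule on 10 via 2R1]
13. ¬p3 ∨ p1, 2   [□-rule on 10 via 2R2]
14. p1, 0   [∨-rule on 11 (branches; this branch)]
15. p1, 1   [∨-rule on 12 (branches; this branch)]
Accessibility: 0R0, 0R1, 0R2, 1R0, 1R1, 1R2, 2R0, 2R1, 2R2
Branch closes: p1 and ¬p1 both at 1.
Every branch closes (one shown): unsatisfiable in S5.
S4-tableau for the formula:
1. ¬(¬□(¬p3 ∨ p1) → □¬□(¬p3 ∨ p1)) ∧ (¬p1 ∨ p3), 0
2. ¬(¬□(¬p3 ∨ p1) → □¬□(¬p3 ∨ p1)), 0   [∧-rule on 1]
3. ¬p1 ∨ p3, 0   [∧-rule on 1]
4. ¬□(¬p3 ∨ p1), 0   [¬→-rule on 2]
5. ¬□¬□(¬p3 ∨ p1), 0   [¬→-rule on 2]
6. p3, 0   [∨-rule on 3 (branches; this branch)]
7. ¬(¬p3 ∨ p1), 1   [¬□-rule on 4: fresh world 1, 0R1]
8. p3, 1   [¬∨-rule on 7]
9. ¬p1, 1   [¬∨-rule on 7]
10. □(¬p3 ∨ p1), 2   [¬□-rule on 5: fresh world 2, 0R2]
11. ¬p3 ∨ p1, 2   [□-rule on 10 via 2R2]
12. p1, 2   [∨-rule on 11 (branches; this branch)]
Accessibility: 0R0, 0R1, 0R2, 1R1, 2R2
Complete open branch: satisfiable in S4, hence also in K, T (this S4-model is also a K-model and a T-model).

K, T, S4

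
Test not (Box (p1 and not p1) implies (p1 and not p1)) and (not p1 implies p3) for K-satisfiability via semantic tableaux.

Yes, satisfiable

1. not (Box (p1 and not p1) implies (p1 and not p1)) and (not p1 implies p3), 0
2. not (Box (p1 and not p1) implies (p1 and not p1)), 0
3. not p1 implies p3, 0
4. Box (p1 and not p1), 0
5. not (p1 and not p1), 0
6. p3, 0
7. p1, 0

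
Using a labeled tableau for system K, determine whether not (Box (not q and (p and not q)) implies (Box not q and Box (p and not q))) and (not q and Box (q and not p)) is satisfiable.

Unsatisfiable

1. not (Box (not q and (p and not q)) implies (Box not q and Box (p and not q))) and (not q and Box (q and not p)), w0
2. not (Box (not q and (p and not q)) implies (Box not q and Box (p and not q))), w0   [and-rule on 1]
3. not q and Box (q and not p), w0   [and-rule on 1]
4. Box (not q and (p and not q)), w0   [neg-implies-rule on 2]
5. not (Box not q and Box (p and not q)), w0   [neg-implies-rule on 2]
6. not q, w0   [and-rule on 3]
7. Box (q and not p), w0   [and-rule on 3]
8. not Box (p and not q), w0   [neg-and-rule on 5 (branches; this branch)]
9. not (p and not q), w1   [neg-Box-rule on 8: fresh world w1, w0Rw1]
10. not q and (p and not q), w1   [Box-rule on 4 via w0Rw1]
11. not q, w1   [and-rule on 10]
12. p and not q, w1   [and-rule on 10]
13. p, w1   [and-rule on 12]
14. q and not p, w1   [Box-rule on 7 via w0Rw1]
15. q, w1   [and-rule on 14]
16. not p, w1   [and-rule on 14]
Accessibility: w0Rw1
Branch closes: q and not q both at w1.
All branches of the tableau close; one closing branch shown above.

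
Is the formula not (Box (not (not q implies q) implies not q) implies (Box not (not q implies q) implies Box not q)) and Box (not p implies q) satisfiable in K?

1. not (Box (not (not q implies q) implies not q) implies (Box not (not q implies q) implies Box not q)) and Box (not p implies q), w0
2. not (Box (not (not q implies q) implies not q) implies (Box not (not q implies q) implies Box not q)), w0
3. Box (not p implies q), w0
4. Box (not (not q implies q) implies not q), w0
5. not (Box not (not q implies q) implies Box not q), w0
6. Box not (not q implies q), w0
7. not Box not q, w0
8. q, w1
9. not p implies q, w1
10. not (not q implies q) implies not q, w1
11. not (not q implies q), w1
12. not q, w1
Accessibility: w0Rw1
Branch closes: q and not q both at w1.
All branches of the tableau close; one closing branch shown above.

Unsatisfiable (every branch closes)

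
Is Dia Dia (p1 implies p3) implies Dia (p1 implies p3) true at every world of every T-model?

Tableau for the negation not (Dia Dia (p1 implies p3) implies Dia (p1 implies p3)):
1. not (Dia Dia (p1 implies p3) implies Dia (p1 implies p3)), u
2. Dia Dia (p1 implies p3), u
3. not Dia (p1 implies p3), u
4. not (p1 implies p3), u
5. p1, u
6. not p3, u
7. Dia (p1 implies p3), v
8. not (p1 implies p3), v
9. p1, v
10. not p3, v
11. p1 implies p3, w
12. p3, w
Accessibility: uRu, uRv, vRv, vRw, wRw
The negation has an open branch (countermodel exists).

Not valid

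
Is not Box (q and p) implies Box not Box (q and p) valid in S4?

No, not valid

Tableau for the negation not (not Box (q and p) implies Box not Box (q and p)):
1. not (not Box (q and p) implies Box not Box (q and p)), w0
2. not Box (q and p), w0   [neg-implies-rule on 1]
3. not Box not Box (q and p), w0   [neg-implies-rule on 1]
4. not (q and p), w1   [neg-Box-rule on 2: fresh world w1, w0Rw1]
5. not p, w1   [neg-and-rule on 4 (branches; this branch)]
6. Box (q and p), w2   [neg-Box-rule on 3: fresh world w2, w0Rw2]
7. q and p, w2   [Box-rule on 6 via w2Rw2]
8. q, w2   [and-rule on 7]
9. p, w2   [and-rule on 7]
Accessibility: w0Rw0, w0Rw1, w0Rw2, w1Rw1, w2Rw2
The negation has an open branch (countermodel exists).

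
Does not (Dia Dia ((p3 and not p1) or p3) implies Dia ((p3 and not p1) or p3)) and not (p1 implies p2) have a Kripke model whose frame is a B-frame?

Satisfiable

1. not (Dia Dia ((p3 and not p1) or p3) implies Dia ((p3 and not p1) or p3)) and not (p1 implies p2), u
2. not (Dia Dia ((p3 and not p1) or p3) implies Dia ((p3 and not p1) or p3)), u
3. not (p1 implies p2), u
4. Dia Dia ((p3 and not p1) or p3), u
5. not Dia ((p3 and not p1) or p3), u
6. p1, u
7. not p2, u
8. not ((p3 and not p1) or p3), u
9. not (p3 and not p1), u
10. not p3, u
11. Dia ((p3 and not p1) or p3), v
12. not ((p3 and not p1) or p3), v
13. not (p3 and not p1), v
14. not p3, v
15. p1, v
16. (p3 and not p1) or p3, w
17. p3, w
Accessibility: uRu, uRv, vRu, vRv, vRw, wRv, wRw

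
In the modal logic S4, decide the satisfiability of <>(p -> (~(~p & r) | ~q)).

1. <>(p -> (~(~p & r) | ~q)), u
2. p -> (~(~p & r) | ~q), v   [<>-rule on 1: fresh world v, uRv]
3. ~(~p & r) | ~q, v   [->-rule on 2 (branches; this branch)]
4. ~q, v   [|-rule on 3 (branches; this branch)]
Accessibility: uRu, uRv, vRv

Satisfiable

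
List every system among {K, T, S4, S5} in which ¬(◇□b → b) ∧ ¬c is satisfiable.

K, T, S4

S5-tableau for the formula:
1. ¬(◇□b → b) ∧ ¬c, u
2. ¬(◇□b → b), u
3. ¬c, u
4. ◇□b, u
5. ¬b, u
6. □b, v
7. b, u
Accessibility: uRu, uRv, vRu, vRv
Branch closes: b and ¬b both at u.
Every branch closes (one shown): unsatisfiable in S5.
S4-tableau for the formula:
1. ¬(◇□b → b) ∧ ¬c, u
2. ¬(◇□b → b), u
3. ¬c, u
4. ◇□b, u
5. ¬b, u
6. □b, v
7. b, v
Accessibility: uRu, uRv, vRv
Complete open branch: satisfiable in S4, hence also in K, T (this S4-model is also a K-model and a T-model).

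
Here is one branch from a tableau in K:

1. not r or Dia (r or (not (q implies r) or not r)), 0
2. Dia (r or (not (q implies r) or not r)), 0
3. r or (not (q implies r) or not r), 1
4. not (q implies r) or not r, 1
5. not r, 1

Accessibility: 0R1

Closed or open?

Not closed

There is no literal clash: for every atom and world, at most one sign appears.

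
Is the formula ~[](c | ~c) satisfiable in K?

Unsatisfiable (every branch closes)

1. ~[](c | ~c), w0
2. ~(c | ~c), w1   [~[]-rule on 1: fresh world w1, w0Rw1]
3. ~c, w1   [~|-rule on 2]
4. c, w1   [~|-rule on 2]
Accessibility: w0Rw1
Branch closes: c and ~c both at w1.
(One branch shown.) All branches close.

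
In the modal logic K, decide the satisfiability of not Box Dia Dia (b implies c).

Yes, satisfiable

1. not Box Dia Dia (b implies c), 0
2. not Dia Dia (b implies c), 1   [neg-Box-rule on 1: fresh world 1, 0R1]
Accessibility: 0R1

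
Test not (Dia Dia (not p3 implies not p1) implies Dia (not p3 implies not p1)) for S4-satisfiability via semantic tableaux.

1. not (Dia Dia (not p3 implies not p1) implies Dia (not p3 implies not p1)), w0
2. Dia Dia (not p3 implies not p1), w0   [neg-implies-rule on 1]
3. not Dia (not p3 implies not p1), w0   [neg-implies-rule on 1]
4. not (not p3 implies not p1), w0   [neg-Dia-rule on 3 via w0Rw0]
5. not p3, w0   [neg-implies-rule on 4]
6. p1, w0   [neg-implies-rule on 4]
7. Dia (not p3 implies not p1), w1   [Dia-rule on 2: fresh world w1, w0Rw1]
8. not (not p3 implies not p1), w1   [neg-Dia-rule on 3 via w0Rw1]
9. not p3, w1   [neg-implies-rule on 8]
10. p1, w1   [neg-implies-rule on 8]
11. not p3 implies not p1, w2   [Dia-rule on 7: fresh world w2, w1Rw2]
12. not (not p3 implies not p1), w2   [neg-Dia-rule on 3 via w0Rw2]
13. not p3, w2   [neg-implies-rule on 12]
14. p1, w2   [neg-implies-rule on 12]
15. not p1, w2   [implies-rule on 11 (branches; this branch)]
Accessibility: w0Rw0, w0Rw1, w0Rw2, w1Rw1, w1Rw2, w2Rw2
Branch closes: p1 and not p1 both at w2.
All branches of the tableau close; one closing branch shown above.

Unsatisfiable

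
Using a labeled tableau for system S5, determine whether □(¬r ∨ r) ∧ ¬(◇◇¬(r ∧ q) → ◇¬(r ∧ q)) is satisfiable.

1. □(¬r ∨ r) ∧ ¬(◇◇¬(r ∧ q) → ◇¬(r ∧ q)), 0
2. □(¬r ∨ r), 0
3. ¬(◇◇¬(r ∧ q) → ◇¬(r ∧ q)), 0
4. ◇◇¬(r ∧ q), 0
5. ¬◇¬(r ∧ q), 0
6. ¬r ∨ r, 0
7. r ∧ q, 0
8. r, 0
9. q, 0
10. ◇¬(r ∧ q), 1
11. ¬r ∨ r, 1
12. r ∧ q, 1
13. r, 1
14. q, 1
15. ¬(r ∧ q), 2
16. ¬r ∨ r, 2
17. r ∧ q, 2
18. r, 2
19. q, 2
20. ¬q, 2
Accessibility: 0R0, 0R1, 0R2, 1R0, 1R1, 1R2, 2R0, 2R1, 2R2
Branch closes: q and ¬q both at 2.
All branches of the tableau close; one closing branch shown above.

Unsatisfiable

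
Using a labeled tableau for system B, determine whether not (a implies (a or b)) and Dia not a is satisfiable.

Unsatisfiable (every branch closes)

1. not (a implies (a or b)) and Dia not a, 0
2. not (a implies (a or b)), 0
3. Dia not a, 0
4. a, 0
5. not (a or b), 0
6. not a, 0
7. not b, 0
Accessibility: 0R0
Branch closes: a and not a both at 0.
(One branch shown.) All branches close.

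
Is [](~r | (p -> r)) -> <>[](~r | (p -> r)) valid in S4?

Tableau for the negation ~([](~r | (p -> r)) -> <>[](~r | (p -> r))):
1. ~([](~r | (p -> r)) -> <>[](~r | (p -> r))), w0
2. [](~r | (p -> r)), w0   [~->-rule on 1]
3. ~<>[](~r | (p -> r)), w0   [~->-rule on 1]
4. ~r | (p -> r), w0   [[]-rule on 2 via w0Rw0]
5. ~[](~r | (p -> r)), w0   [~<>-rule on 3 via w0Rw0]
6. p -> r, w0   [|-rule on 4 (branches; this branch)]
7. r, w0   [->-rule on 6 (branches; this branch)]
8. ~(~r | (p -> r)), w1   [~[]-rule on 5: fresh world w1, w0Rw1]
9. r, w1   [~|-rule on 8]
10. ~(p -> r), w1   [~|-rule on 8]
11. p, w1   [~->-rule on 10]
12. ~r, w1   [~->-rule on 10]
Accessibility: w0Rw0, w0Rw1, w1Rw1
Branch closes: r and ~r both at w1.
Every branch of the negation's tableau closes; the branch above is one of them.

Valid in S4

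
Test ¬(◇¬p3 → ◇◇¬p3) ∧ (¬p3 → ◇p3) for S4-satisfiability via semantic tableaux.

Unsatisfiable

1. ¬(◇¬p3 → ◇◇¬p3) ∧ (¬p3 → ◇p3), 0
2. ¬(◇¬p3 → ◇◇¬p3), 0
3. ¬p3 → ◇p3, 0
4. ◇¬p3, 0
5. ¬◇◇¬p3, 0
6. ¬◇¬p3, 0
7. p3, 0
8. ◇p3, 0
9. ¬p3, 1
10. ¬◇¬p3, 1
11. p3, 1
Accessibility: 0R0, 0R1, 1R1
Branch closes: p3 and ¬p3 both at 1.
All branches of the tableau close; one closing branch shown above.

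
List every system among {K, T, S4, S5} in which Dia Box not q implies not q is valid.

S5

S4-tableau for the negation not (Dia Box not q implies not q):
1. not (Dia Box not q implies not q), u
2. Dia Box not q, u
3. q, u
4. Box not q, v
5. not q, v
Accessibility: uRu, uRv, vRv
Complete open branch: countermodel on an S4-frame, so not valid in S4, nor in K, T (the same frame is also a K-frame and a T-frame).
S5-tableau for the negation not (Dia Box not q implies not q):
1. not (Dia Box not q implies not q), u
2. Dia Box not q, u
3. q, u
4. Box not q, v
5. not q, u
Accessibility: uRu, uRv, vRu, vRv
Branch closes: q and not q both at u.
Every branch closes (one shown): valid in S5.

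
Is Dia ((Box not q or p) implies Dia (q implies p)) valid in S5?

Yes, valid

Tableau for the negation not Dia ((Box not q or p) implies Dia (q implies p)):
1. not Dia ((Box not q or p) implies Dia (q implies p)), w0
2. not ((Box not q or p) implies Dia (q implies p)), w0
3. Box not q or p, w0
4. not Dia (q implies p), w0
5. not (q implies p), w0
6. q, w0
7. not p, w0
8. Box not q, w0
9. not q, w0
Accessibility: w0Rw0
Branch closes: q and not q both at w0.
Every branch of the negation's tableau closes; the branch above is one of them.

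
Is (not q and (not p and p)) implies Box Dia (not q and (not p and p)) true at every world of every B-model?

Tableau for the negation not ((not q and (not p and p)) implies Box Dia (not q and (not p and p))):
1. not ((not q and (not p and p)) implies Box Dia (not q and (not p and p))), u
2. not q and (not p and p), u
3. not Box Dia (not q and (not p and p)), u
4. not q, u
5. not p and p, u
6. not p, u
7. p, u
Accessibility: uRu
Branch closes: p and not p both at u.
All branches of the negation close; one closing branch shown above.

Valid in B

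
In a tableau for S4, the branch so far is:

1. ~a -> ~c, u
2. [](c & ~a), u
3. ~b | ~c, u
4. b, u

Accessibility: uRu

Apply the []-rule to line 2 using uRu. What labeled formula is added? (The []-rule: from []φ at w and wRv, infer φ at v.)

c & ~a, u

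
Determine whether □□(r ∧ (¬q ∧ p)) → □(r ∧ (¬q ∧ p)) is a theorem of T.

Tableau for the negation ¬(□□(r ∧ (¬q ∧ p)) → □(r ∧ (¬q ∧ p))):
1. ¬(□□(r ∧ (¬q ∧ p)) → □(r ∧ (¬q ∧ p))), u
2. □□(r ∧ (¬q ∧ p)), u   [¬→-rule on 1]
3. ¬□(r ∧ (¬q ∧ p)), u   [¬→-rule on 1]
4. □(r ∧ (¬q ∧ p)), u   [□-rule on 2 via uRu]
5. r ∧ (¬q ∧ p), u   [□-rule on 4 via uRu]
6. r, u   [∧-rule on 5]
7. ¬q ∧ p, u   [∧-rule on 5]
8. ¬q, u   [∧-rule on 7]
9. p, u   [∧-rule on 7]
10. ¬(r ∧ (¬q ∧ p)), v   [¬□-rule on 3: fresh world v, uRv]
11. □(r ∧ (¬q ∧ p)), v   [□-rule on 2 via uRv]
12. r ∧ (¬q ∧ p), v   [□-rule on 4 via uRv]
13. r, v   [∧-rule on 12]
14. ¬q ∧ p, v   [∧-rule on 12]
15. ¬q, v   [∧-rule on 14]
16. p, v   [∧-rule on 14]
17. ¬(¬q ∧ p), v   [¬∧-rule on 10 (branches; this branch)]
18. ¬p, v   [¬∧-rule on 17 (branches; this branch)]
Accessibility: uRu, uRv, vRv
Branch closes: p and ¬p both at v.
All branches of the negation close; one closing branch shown above.

Valid in T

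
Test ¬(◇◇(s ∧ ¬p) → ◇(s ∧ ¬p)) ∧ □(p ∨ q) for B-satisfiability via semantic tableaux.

Satisfiable (open branch found)

1. ¬(◇◇(s ∧ ¬p) → ◇(s ∧ ¬p)) ∧ □(p ∨ q), 0
2. ¬(◇◇(s ∧ ¬p) → ◇(s ∧ ¬p)), 0
3. □(p ∨ q), 0
4. ◇◇(s ∧ ¬p), 0
5. ¬◇(s ∧ ¬p), 0
6. p ∨ q, 0
7. ¬(s ∧ ¬p), 0
8. q, 0
9. p, 0
10. ◇(s ∧ ¬p), 1
11. p ∨ q, 1
12. ¬(s ∧ ¬p), 1
13. q, 1
14. p, 1
15. s ∧ ¬p, 2
16. s, 2
17. ¬p, 2
Accessibility: 0R0, 0R1, 1R0, 1R1, 1R2, 2R1, 2R2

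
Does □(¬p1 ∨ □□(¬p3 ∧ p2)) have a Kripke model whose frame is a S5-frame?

1. □(¬p1 ∨ □□(¬p3 ∧ p2)), u
2. ¬p1 ∨ □□(¬p3 ∧ p2), u   [□-rule on 1 via uRu]
3. □□(¬p3 ∧ p2), u   [∨-rule on 2 (branches; this branch)]
4. □(¬p3 ∧ p2), u   [□-rule on 3 via uRu]
5. ¬p3 ∧ p2, u   [□-rule on 4 via uRu]
6. ¬p3, u   [∧-rule on 5]
7. p2, u   [∧-rule on 5]
Accessibility: uRu

Satisfiable (open branch found)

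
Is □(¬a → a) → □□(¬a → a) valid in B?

Tableau for the negation ¬(□(¬a → a) → □□(¬a → a)):
1. ¬(□(¬a → a) → □□(¬a → a)), u
2. □(¬a → a), u   [¬→-rule on 1]
3. ¬□□(¬a → a), u   [¬→-rule on 1]
4. ¬a → a, u   [□-rule on 2 via uRu]
5. a, u   [→-rule on 4 (branches; this branch)]
6. ¬□(¬a → a), v   [¬□-rule on 3: fresh world v, uRv]
7. ¬a → a, v   [□-rule on 2 via uRv]
8. a, v   [→-rule on 7 (branches; this branch)]
9. ¬(¬a → a), w   [¬□-rule on 6: fresh world w, vRw]
10. ¬a, w   [¬→-rule on 9]
Accessibility: uRu, uRv, vRu, vRv, vRw, wRv, wRw
The negation has an open branch (countermodel exists).

No, not valid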